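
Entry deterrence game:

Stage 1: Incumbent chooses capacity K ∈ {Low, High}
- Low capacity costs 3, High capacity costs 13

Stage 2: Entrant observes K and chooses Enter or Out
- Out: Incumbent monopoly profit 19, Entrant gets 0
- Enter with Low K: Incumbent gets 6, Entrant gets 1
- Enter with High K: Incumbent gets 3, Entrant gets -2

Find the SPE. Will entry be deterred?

SPE: (High, Enter|Low, Out|High); Entry deterred. Incumbent net profit = 6

Work:
After Low K: Entrant enters (1 > 0)
After High K: Entrant stays out (-2 < 0)
Incumbent: Low → 6−3=3, High → 19−13=6
Incumbent chooses High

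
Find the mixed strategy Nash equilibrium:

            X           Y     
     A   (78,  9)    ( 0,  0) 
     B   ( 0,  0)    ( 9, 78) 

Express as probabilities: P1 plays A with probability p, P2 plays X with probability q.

p = 0.8966, q = 0.1034

Work:
Find probabilities that make opponent indifferent:
P2 chooses q to make P1 indifferent between A and B
P1 chooses p to make P2 indifferent between X and Y
Mixed NE: P1 plays (A: 0.8966, B: 0.1034), P2 plays (X: 0.1034, Y: 0.8966)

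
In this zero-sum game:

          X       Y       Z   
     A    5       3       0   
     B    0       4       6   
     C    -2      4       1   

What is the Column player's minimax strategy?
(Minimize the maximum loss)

Column should play Y, value = 4

Work:
Column player minimizes Row's maximum payoff:
Column X: max payoff to Row = 5
Column Y: max payoff to Row = 4
Column Z: max payoff to Row = 6
Minimum is 4, achieved by column Y.
Minimax strategy: Y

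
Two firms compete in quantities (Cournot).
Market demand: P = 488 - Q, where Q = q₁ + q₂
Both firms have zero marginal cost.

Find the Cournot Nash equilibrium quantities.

q₁* = q₂* = 162.67; P* = 162.67

Work:
Profit: π_i = P·q_i = (a - q_i - q_j)·q_i
FOC: ∂π_i/∂q_i = a - 2q_i - q_j = 0
Reaction function: q_i = (488 - q_j)/2
Symmetry: q* = 488/3 = 162.67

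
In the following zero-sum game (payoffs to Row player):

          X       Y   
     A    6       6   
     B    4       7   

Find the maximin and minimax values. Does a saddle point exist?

Maximin = 6, Minimax = 6, Saddle: True

Work:
Row minimums: [6, 4] → maximin = 6
Column maximums: [6, 7] → minimax = 6
Saddle point exists! Game value = 6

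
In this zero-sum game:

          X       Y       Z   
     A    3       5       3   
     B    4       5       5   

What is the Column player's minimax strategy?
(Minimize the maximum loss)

Column should play X, value = 4

Work:
Column player minimizes Row's maximum payoff:
Column X: max payoff to Row = 4
Column Y: max payoff to Row = 5
Column Z: max payoff to Row = 5
Minimum is 4, achieved by column X.
Minimax strategy: X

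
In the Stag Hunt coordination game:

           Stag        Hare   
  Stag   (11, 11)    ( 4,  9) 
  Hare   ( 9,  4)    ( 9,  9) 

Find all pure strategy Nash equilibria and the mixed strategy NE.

Pure NE: (Stag, Stag) and (Hare, Hare); Mixed NE: p = 0.7143, q = 0.7143

Work:
Check pure NE:
(Stag, Stag): (11, 11) - no unilateral deviation beneficial
(Hare, Hare): (9, 9) - no unilateral deviation beneficial
Mixed NE: P1 plays Stag with p = 0.7143, P2 plays Stag with q = 0.7143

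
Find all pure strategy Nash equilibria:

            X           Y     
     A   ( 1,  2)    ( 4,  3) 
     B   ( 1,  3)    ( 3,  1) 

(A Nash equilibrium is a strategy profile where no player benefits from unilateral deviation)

Nash equilibrium: (A, Y), (B, X)

Work:
Best responses:
  P1 vs X: payoffs [1, 1] → best response A/B (payoff 1)
  P1 vs Y: payoffs [4, 3] → best response A (payoff 4)
  P2 vs A: payoffs [2, 3] → best response Y (payoff 3)
  P2 vs B: payoffs [3, 1] → best response X (payoff 3)
Mutual best responses: (A,Y), (B,X) → Nash equilibria.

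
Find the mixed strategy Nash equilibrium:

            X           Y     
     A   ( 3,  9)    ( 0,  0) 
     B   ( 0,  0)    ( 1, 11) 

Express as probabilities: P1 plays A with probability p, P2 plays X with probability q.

p = 0.55, q = 0.25

Work:
Find probabilities that make opponent indifferent:
P2 chooses q to make P1 indifferent between A and B
P1 chooses p to make P2 indifferent between X and Y
Mixed NE: P1 plays (A: 0.55, B: 0.45), P2 plays (X: 0.25, Y: 0.75)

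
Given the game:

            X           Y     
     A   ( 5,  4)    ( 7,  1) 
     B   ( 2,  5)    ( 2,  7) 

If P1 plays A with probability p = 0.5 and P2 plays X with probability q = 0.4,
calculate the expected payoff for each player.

E[P1] = 4.1, E[P2] = 4.2

Work:
E[P1] = p·q·π₁(A,X) + p·(1-q)·π₁(A,Y) + (1-p)·q·π₁(B,X) + (1-p)·(1-q)·π₁(B,Y)
= 0.5·0.4·5 + 0.5·0.6·7 + 0.5·0.4·2 + 0.5·0.6·2
= 4.1

E[P2] = 4.2 (similar calculation)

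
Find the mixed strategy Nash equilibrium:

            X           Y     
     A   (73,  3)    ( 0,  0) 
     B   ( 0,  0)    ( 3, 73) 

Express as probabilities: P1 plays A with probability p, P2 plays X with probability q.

p = 0.9605, q = 0.0395

Work:
Find probabilities that make opponent indifferent:
P2 chooses q to make P1 indifferent between A and B
P1 chooses p to make P2 indifferent between X and Y
Mixed NE: P1 plays (A: 0.9605, B: 0.0395), P2 plays (X: 0.0395, Y: 0.9605)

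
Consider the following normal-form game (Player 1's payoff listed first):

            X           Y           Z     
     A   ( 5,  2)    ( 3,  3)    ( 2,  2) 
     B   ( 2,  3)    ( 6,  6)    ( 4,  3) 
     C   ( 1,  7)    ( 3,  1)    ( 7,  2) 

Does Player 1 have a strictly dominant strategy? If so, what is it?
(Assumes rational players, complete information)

No strictly dominant strategy exists for Player 1

Work:
A strategy strictly dominates another if it gives a strictly higher payoff against every opponent action. Compare each pair of P1's strategies column-by-column:
  A vs B: [5 vs 2, 3 vs 6, 2 vs 4] → A does not strictly dominate B (column Y: 3 ≤ 6)
  A vs C: [5 vs 1, 3 vs 3, 2 vs 7] → A does not strictly dominate C (column Y: 3 ≤ 3)
  B vs A: [2 vs 5, 6 vs 3, 4 vs 2] → B does not strictly dominate A (column X: 2 ≤ 5)
  B vs C: [2 vs 1, 6 vs 3, 4 vs 7] → B does not strictly dominate C (column Z: 4 ≤ 7)
  C vs A: [1 vs 5, 3 vs 3, 7 vs 2] → C does not strictly dominate A (column X: 1 ≤ 5)
  C vs B: [1 vs 2, 3 vs 6, 7 vs 4] → C does not strictly dominate B (column X: 1 ≤ 2)
No single strategy strictly dominates all others → no strictly dominant strategy.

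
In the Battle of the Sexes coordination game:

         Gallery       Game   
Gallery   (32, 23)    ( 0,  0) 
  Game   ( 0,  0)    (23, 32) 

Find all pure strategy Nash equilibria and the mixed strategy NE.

Pure NE: (Gallery, Gallery) and (Game, Game); Mixed NE: p = 0.5818, q = 0.4182

Work:
Check pure NE:
(Gallery, Gallery): (32, 23) - no unilateral deviation beneficial
(Game, Game): (23, 32) - no unilateral deviation beneficial
Mixed NE: P1 plays Gallery with p = 0.5818, P2 plays Gallery with q = 0.4182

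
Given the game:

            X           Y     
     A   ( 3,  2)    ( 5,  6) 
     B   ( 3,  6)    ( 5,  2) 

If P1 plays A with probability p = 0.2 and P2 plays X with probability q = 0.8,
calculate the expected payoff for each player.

E[P1] = 3.4, E[P2] = 4.72

Work:
E[P1] = p·q·π₁(A,X) + p·(1-q)·π₁(A,Y) + (1-p)·q·π₁(B,X) + (1-p)·(1-q)·π₁(B,Y)
= 0.2·0.8·3 + 0.2·0.2·5 + 0.8·0.8·3 + 0.8·0.2·5
= 3.4

E[P2] = 4.72 (similar calculation)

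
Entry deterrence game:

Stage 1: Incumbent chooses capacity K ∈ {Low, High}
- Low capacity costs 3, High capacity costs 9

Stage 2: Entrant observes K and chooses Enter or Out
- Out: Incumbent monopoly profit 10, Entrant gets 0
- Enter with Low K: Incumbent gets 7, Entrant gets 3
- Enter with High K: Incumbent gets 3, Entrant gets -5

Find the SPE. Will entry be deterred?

SPE: (Low, Enter|Low, Out|High); Entry not deterred. Incumbent net profit = 4, Entrant gets 3

Work:
After Low K: Entrant enters (3 > 0)
After High K: Entrant stays out (-5 < 0)
Incumbent: Low → 7−3=4, High → 10−9=1
Incumbent chooses Low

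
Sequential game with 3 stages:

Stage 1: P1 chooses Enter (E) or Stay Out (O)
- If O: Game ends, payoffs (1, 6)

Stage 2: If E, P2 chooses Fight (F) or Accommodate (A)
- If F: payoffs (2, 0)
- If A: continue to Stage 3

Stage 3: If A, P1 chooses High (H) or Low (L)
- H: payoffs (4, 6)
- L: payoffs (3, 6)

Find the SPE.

SPE: (E, A, H); Outcome (4, 6)

Work:
Stage 3: P1 chooses H (4 vs 3)
Stage 2: P2: F->0, A->6 (anticipating H). Choose A
Stage 1: P1: O->1, E->4 (anticipating A, H). Choose E
SPE path: E -> A -> H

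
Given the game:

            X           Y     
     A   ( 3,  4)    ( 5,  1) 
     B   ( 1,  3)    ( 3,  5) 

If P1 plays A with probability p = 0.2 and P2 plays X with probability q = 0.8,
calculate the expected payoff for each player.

E[P1] = 1.8, E[P2] = 3.4

Work:
E[P1] = p·q·π₁(A,X) + p·(1-q)·π₁(A,Y) + (1-p)·q·π₁(B,X) + (1-p)·(1-q)·π₁(B,Y)
= 0.2·0.8·3 + 0.2·0.2·5 + 0.8·0.8·1 + 0.8·0.2·3
= 1.8

E[P2] = 3.4 (similar calculation)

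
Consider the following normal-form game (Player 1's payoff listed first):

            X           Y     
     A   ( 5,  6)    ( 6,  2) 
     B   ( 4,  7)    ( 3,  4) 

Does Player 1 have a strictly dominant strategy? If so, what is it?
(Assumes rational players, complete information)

Yes, Player 1's strictly dominant strategy is A

Work:
A strategy strictly dominates another if it gives a strictly higher payoff against every opponent action. Compare each pair of P1's strategies column-by-column:
  A vs B: [5 vs 4, 6 vs 3] → A strictly dominates B
  B vs A: [4 vs 5, 3 vs 6] → B does not strictly dominate A (column X: 4 ≤ 5)
A strictly dominates every other strategy → strictly dominant.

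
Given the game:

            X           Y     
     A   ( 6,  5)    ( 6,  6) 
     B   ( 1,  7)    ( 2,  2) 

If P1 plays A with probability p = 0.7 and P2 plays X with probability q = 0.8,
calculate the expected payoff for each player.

E[P1] = 4.56, E[P2] = 5.44

Work:
E[P1] = p·q·π₁(A,X) + p·(1-q)·π₁(A,Y) + (1-p)·q·π₁(B,X) + (1-p)·(1-q)·π₁(B,Y)
= 0.7·0.8·6 + 0.7·0.2·6 + 0.3·0.8·1 + 0.3·0.2·2
= 4.56

E[P2] = 5.44 (similar calculation)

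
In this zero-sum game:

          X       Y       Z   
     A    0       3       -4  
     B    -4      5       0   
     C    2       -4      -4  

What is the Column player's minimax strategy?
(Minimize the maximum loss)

Column should play Z, value = 0

Work:
Column player minimizes Row's maximum payoff:
Column X: max payoff to Row = 2
Column Y: max payoff to Row = 5
Column Z: max payoff to Row = 0
Minimum is 0, achieved by column Z.
Minimax strategy: Z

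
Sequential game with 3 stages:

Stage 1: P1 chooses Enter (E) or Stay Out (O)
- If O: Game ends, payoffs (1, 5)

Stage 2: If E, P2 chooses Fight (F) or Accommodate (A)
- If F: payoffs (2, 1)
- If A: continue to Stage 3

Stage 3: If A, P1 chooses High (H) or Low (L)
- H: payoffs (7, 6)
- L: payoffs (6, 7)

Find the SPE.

SPE: (E, A, H); Outcome (7, 6)

Work:
Stage 3: P1 chooses H (7 vs 6)
Stage 2: P2: F->1, A->6 (anticipating H). Choose A
Stage 1: P1: O->1, E->7 (anticipating A, H). Choose E
SPE path: E -> A -> H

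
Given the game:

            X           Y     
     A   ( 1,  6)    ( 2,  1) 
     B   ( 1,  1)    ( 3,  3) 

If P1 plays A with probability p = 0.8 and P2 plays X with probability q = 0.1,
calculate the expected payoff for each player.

E[P1] = 2.08, E[P2] = 1.76

Work:
E[P1] = p·q·π₁(A,X) + p·(1-q)·π₁(A,Y) + (1-p)·q·π₁(B,X) + (1-p)·(1-q)·π₁(B,Y)
= 0.8·0.1·1 + 0.8·0.9·2 + 0.2·0.1·1 + 0.2·0.9·3
= 2.08

E[P2] = 1.76 (similar calculation)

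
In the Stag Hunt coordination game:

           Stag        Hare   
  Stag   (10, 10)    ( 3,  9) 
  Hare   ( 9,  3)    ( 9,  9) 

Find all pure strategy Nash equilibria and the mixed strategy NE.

Pure NE: (Stag, Stag) and (Hare, Hare); Mixed NE: p = 0.8571, q = 0.8571

Work:
Check pure NE:
(Stag, Stag): (10, 10) - no unilateral deviation beneficial
(Hare, Hare): (9, 9) - no unilateral deviation beneficial
Mixed NE: P1 plays Stag with p = 0.8571, P2 plays Stag with q = 0.8571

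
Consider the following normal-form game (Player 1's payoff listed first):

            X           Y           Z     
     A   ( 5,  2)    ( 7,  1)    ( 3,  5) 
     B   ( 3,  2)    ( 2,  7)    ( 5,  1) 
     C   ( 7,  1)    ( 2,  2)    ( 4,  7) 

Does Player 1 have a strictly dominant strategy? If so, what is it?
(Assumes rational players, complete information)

No strictly dominant strategy exists for Player 1

Work:
A strategy strictly dominates another if it gives a strictly higher payoff against every opponent action. Compare each pair of P1's strategies column-by-column:
  A vs B: [5 vs 3, 7 vs 2, 3 vs 5] → A does not strictly dominate B (column Z: 3 ≤ 5)
  A vs C: [5 vs 7, 7 vs 2, 3 vs 4] → A does not strictly dominate C (column X: 5 ≤ 7)
  B vs A: [3 vs 5, 2 vs 7, 5 vs 3] → B does not strictly dominate A (column X: 3 ≤ 5)
  B vs C: [3 vs 7, 2 vs 2, 5 vs 4] → B does not strictly dominate C (column X: 3 ≤ 7)
  C vs A: [7 vs 5, 2 vs 7, 4 vs 3] → C does not strictly dominate A (column Y: 2 ≤ 7)
  C vs B: [7 vs 3, 2 vs 2, 4 vs 5] → C does not strictly dominate B (column Y: 2 ≤ 2)
No single strategy strictly dominates all others → no strictly dominant strategy.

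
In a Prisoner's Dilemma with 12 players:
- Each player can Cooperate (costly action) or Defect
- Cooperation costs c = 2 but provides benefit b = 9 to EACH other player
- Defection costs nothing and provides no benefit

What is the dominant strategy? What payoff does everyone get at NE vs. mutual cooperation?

Dominant: Defect; NE payoff = 0; Coop payoff = 97

Work:
Defect dominates (saves cost c = 2, benefit to others is external)
NE: All defect → everyone gets 0
If all cooperate: each receives (11)×9 - 2 = 97
Social dilemma: 97 > 0 but NE gives 0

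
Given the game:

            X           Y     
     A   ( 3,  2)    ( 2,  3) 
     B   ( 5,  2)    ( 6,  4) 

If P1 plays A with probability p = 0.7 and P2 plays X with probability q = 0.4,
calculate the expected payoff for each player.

E[P1] = 3.36, E[P2] = 2.78

Work:
E[P1] = p·q·π₁(A,X) + p·(1-q)·π₁(A,Y) + (1-p)·q·π₁(B,X) + (1-p)·(1-q)·π₁(B,Y)
= 0.7·0.4·3 + 0.7·0.6·2 + 0.3·0.4·5 + 0.3·0.6·6
= 3.36

E[P2] = 2.78 (similar calculation)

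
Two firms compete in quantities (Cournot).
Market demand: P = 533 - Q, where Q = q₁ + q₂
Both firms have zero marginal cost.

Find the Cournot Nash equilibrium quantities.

q₁* = q₂* = 177.67; P* = 177.67

Work:
Profit: π_i = P·q_i = (a - q_i - q_j)·q_i
FOC: ∂π_i/∂q_i = a - 2q_i - q_j = 0
Reaction function: q_i = (533 - q_j)/2
Symmetry: q* = 533/3 = 177.67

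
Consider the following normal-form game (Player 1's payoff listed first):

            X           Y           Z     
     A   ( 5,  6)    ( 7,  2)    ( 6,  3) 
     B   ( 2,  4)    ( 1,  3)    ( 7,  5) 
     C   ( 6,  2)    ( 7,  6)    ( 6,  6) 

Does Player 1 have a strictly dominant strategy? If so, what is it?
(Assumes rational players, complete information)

No strictly dominant strategy exists for Player 1

Work:
A strategy strictly dominates another if it gives a strictly higher payoff against every opponent action. Compare each pair of P1's strategies column-by-column:
  A vs B: [5 vs 2, 7 vs 1, 6 vs 7] → A does not strictly dominate B (column Z: 6 ≤ 7)
  A vs C: [5 vs 6, 7 vs 7, 6 vs 6] → A does not strictly dominate C (column X: 5 ≤ 6)
  B vs A: [2 vs 5, 1 vs 7, 7 vs 6] → B does not strictly dominate A (column X: 2 ≤ 5)
  B vs C: [2 vs 6, 1 vs 7, 7 vs 6] → B does not strictly dominate C (column X: 2 ≤ 6)
  C vs A: [6 vs 5, 7 vs 7, 6 vs 6] → C does not strictly dominate A (column Y: 7 ≤ 7)
  C vs B: [6 vs 2, 7 vs 1, 6 vs 7] → C does not strictly dominate B (column Z: 6 ≤ 7)
No single strategy strictly dominates all others → no strictly dominant strategy.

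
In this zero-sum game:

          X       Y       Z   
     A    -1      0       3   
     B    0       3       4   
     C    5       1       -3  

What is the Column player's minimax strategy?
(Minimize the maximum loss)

Column should play Y, value = 3

Work:
Column player minimizes Row's maximum payoff:
Column X: max payoff to Row = 5
Column Y: max payoff to Row = 3
Column Z: max payoff to Row = 4
Minimum is 3, achieved by column Y.
Minimax strategy: Y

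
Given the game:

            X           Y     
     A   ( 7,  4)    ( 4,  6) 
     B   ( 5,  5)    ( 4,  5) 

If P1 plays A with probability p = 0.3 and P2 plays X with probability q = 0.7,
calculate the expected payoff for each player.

E[P1] = 5.12, E[P2] = 4.88

Work:
E[P1] = p·q·π₁(A,X) + p·(1-q)·π₁(A,Y) + (1-p)·q·π₁(B,X) + (1-p)·(1-q)·π₁(B,Y)
= 0.3·0.7·7 + 0.3·0.3·4 + 0.7·0.7·5 + 0.7·0.3·4
= 5.12

E[P2] = 4.88 (similar calculation)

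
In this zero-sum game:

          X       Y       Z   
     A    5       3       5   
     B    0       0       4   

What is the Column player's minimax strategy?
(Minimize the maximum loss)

Column should play Y, value = 3

Work:
Column player minimizes Row's maximum payoff:
Column X: max payoff to Row = 5
Column Y: max payoff to Row = 3
Column Z: max payoff to Row = 5
Minimum is 3, achieved by column Y.
Minimax strategy: Y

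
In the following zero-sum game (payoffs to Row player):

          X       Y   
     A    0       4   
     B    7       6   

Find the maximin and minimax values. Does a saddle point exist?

Maximin = 6, Minimax = 6, Saddle: True

Work:
Row minimums: [0, 6] → maximin = 6
Column maximums: [7, 6] → minimax = 6
Saddle point exists! Game value = 6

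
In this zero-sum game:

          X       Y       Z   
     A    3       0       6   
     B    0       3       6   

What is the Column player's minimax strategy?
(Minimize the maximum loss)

Column should play X or Y (all achieve the minimum), value = 3

Work:
Column player minimizes Row's maximum payoff:
Column X: max payoff to Row = 3
Column Y: max payoff to Row = 3
Column Z: max payoff to Row = 6
Minimum is 3, achieved by columns X, Y (tied).
Each of X or Y is a minimax strategy.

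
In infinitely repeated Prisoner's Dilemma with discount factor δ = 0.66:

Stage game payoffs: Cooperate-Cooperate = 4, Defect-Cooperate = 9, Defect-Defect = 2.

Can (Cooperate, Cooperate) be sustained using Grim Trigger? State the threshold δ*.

δ* = 0.7143; since δ = 0.66 < 0.7143, cooperation cannot be sustained

Work:
For Grim Trigger:
Cooperate forever: 4/(1-δ)
Defect then punished: 9 + 2·δ/(1-δ)
Need: 4/(1-δ) ≥ 9 + 2·δ/(1-δ)
Solving: δ ≥ (T-R)/(T-P) = (9-4)/(9-2) = 0.7143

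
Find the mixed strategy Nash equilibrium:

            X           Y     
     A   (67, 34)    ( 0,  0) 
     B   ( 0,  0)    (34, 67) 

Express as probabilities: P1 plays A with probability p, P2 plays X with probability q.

p = 0.6634, q = 0.3366

Work:
Find probabilities that make opponent indifferent:
P2 chooses q to make P1 indifferent between A and B
P1 chooses p to make P2 indifferent between X and Y
Mixed NE: P1 plays (A: 0.6634, B: 0.3366), P2 plays (X: 0.3366, Y: 0.6634)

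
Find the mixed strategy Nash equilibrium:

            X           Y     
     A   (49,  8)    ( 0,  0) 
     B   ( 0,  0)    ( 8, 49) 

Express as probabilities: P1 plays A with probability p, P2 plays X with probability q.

p = 0.8596, q = 0.1404

Work:
Find probabilities that make opponent indifferent:
P2 chooses q to make P1 indifferent between A and B
P1 chooses p to make P2 indifferent between X and Y
Mixed NE: P1 plays (A: 0.8596, B: 0.1404), P2 plays (X: 0.1404, Y: 0.8596)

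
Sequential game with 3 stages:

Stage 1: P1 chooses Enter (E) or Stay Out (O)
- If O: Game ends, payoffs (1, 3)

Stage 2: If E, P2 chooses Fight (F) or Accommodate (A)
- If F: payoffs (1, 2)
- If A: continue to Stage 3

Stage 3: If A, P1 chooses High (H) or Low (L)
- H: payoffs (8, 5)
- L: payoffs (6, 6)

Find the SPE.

SPE: (E, A, H); Outcome (8, 5)

Work:
Stage 3: P1 chooses H (8 vs 6)
Stage 2: P2: F->2, A->5 (anticipating H). Choose A
Stage 1: P1: O->1, E->8 (anticipating A, H). Choose E
SPE path: E -> A -> H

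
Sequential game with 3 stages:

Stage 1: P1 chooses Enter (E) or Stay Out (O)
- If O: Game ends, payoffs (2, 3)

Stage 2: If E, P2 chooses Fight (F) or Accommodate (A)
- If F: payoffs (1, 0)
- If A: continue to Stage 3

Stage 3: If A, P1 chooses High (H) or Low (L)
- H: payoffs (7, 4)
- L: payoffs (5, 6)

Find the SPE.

SPE: (E, A, H); Outcome (7, 4)

Work:
Stage 3: P1 chooses H (7 vs 5)
Stage 2: P2: F->0, A->4 (anticipating H). Choose A
Stage 1: P1: O->2, E->7 (anticipating A, H). Choose E
SPE path: E -> A -> H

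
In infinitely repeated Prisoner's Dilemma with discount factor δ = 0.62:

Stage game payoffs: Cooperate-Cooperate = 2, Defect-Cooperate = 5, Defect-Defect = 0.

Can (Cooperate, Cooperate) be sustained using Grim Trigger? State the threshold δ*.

δ* = 0.6; since δ = 0.62 ≥ 0.6, cooperation can be sustained

Work:
For Grim Trigger:
Cooperate forever: 2/(1-δ)
Defect then punished: 5 + 0·δ/(1-δ)
Need: 2/(1-δ) ≥ 5 + 0·δ/(1-δ)
Solving: δ ≥ (T-R)/(T-P) = (5-2)/(5-0) = 0.6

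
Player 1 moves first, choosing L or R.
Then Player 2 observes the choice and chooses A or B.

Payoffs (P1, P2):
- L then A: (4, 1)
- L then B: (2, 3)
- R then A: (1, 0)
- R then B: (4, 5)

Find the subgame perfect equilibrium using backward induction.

P1 plays R, P2 plays B after L and B after R; Payoff (4, 5)

Work:
Backward induction:
After L: P2 chooses B → P1 gets 2
After R: P2 chooses B → P1 gets 4
P1 chooses R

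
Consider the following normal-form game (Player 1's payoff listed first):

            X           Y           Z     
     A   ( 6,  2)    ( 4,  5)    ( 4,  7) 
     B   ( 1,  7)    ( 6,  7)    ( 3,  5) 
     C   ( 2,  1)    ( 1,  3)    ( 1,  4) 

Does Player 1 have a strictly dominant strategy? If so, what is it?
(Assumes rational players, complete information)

No strictly dominant strategy exists for Player 1

Work:
A strategy strictly dominates another if it gives a strictly higher payoff against every opponent action. Compare each pair of P1's strategies column-by-column:
  A vs B: [6 vs 1, 4 vs 6, 4 vs 3] → A does not strictly dominate B (column Y: 4 ≤ 6)
  A vs C: [6 vs 2, 4 vs 1, 4 vs 1] → A strictly dominates C
  B vs A: [1 vs 6, 6 vs 4, 3 vs 4] → B does not strictly dominate A (column X: 1 ≤ 6)
  B vs C: [1 vs 2, 6 vs 1, 3 vs 1] → B does not strictly dominate C (column X: 1 ≤ 2)
  C vs A: [2 vs 6, 1 vs 4, 1 vs 4] → C does not strictly dominate A (column X: 2 ≤ 6)
  C vs B: [2 vs 1, 1 vs 6, 1 vs 3] → C does not strictly dominate B (column Y: 1 ≤ 6)
No single strategy strictly dominates all others → no strictly dominant strategy.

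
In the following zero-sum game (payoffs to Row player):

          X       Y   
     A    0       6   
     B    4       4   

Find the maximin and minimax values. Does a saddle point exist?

Maximin = 4, Minimax = 4, Saddle: True

Work:
Row minimums: [0, 4] → maximin = 4
Column maximums: [4, 6] → minimax = 4
Saddle point exists! Game value = 4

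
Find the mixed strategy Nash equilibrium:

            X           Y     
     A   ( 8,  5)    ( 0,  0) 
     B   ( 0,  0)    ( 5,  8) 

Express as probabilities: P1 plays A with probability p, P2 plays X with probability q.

p = 0.6154, q = 0.3846

Work:
Find probabilities that make opponent indifferent:
P2 chooses q to make P1 indifferent between A and B
P1 chooses p to make P2 indifferent between X and Y
Mixed NE: P1 plays (A: 0.6154, B: 0.3846), P2 plays (X: 0.3846, Y: 0.6154)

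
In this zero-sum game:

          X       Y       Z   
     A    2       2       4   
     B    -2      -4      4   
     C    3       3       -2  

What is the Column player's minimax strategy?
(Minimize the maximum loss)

Column should play X or Y (all achieve the minimum), value = 3

Work:
Column player minimizes Row's maximum payoff:
Column X: max payoff to Row = 3
Column Y: max payoff to Row = 3
Column Z: max payoff to Row = 4
Minimum is 3, achieved by columns X, Y (tied).
Each of X or Y is a minimax strategy.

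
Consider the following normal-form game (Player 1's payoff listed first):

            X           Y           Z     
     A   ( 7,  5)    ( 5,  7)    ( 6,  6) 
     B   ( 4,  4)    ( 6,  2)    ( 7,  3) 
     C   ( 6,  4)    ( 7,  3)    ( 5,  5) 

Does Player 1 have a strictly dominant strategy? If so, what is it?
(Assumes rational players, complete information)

No strictly dominant strategy exists for Player 1

Work:
A strategy strictly dominates another if it gives a strictly higher payoff against every opponent action. Compare each pair of P1's strategies column-by-column:
  A vs B: [7 vs 4, 5 vs 6, 6 vs 7] → A does not strictly dominate B (column Y: 5 ≤ 6)
  A vs C: [7 vs 6, 5 vs 7, 6 vs 5] → A does not strictly dominate C (column Y: 5 ≤ 7)
  B vs A: [4 vs 7, 6 vs 5, 7 vs 6] → B does not strictly dominate A (column X: 4 ≤ 7)
  B vs C: [4 vs 6, 6 vs 7, 7 vs 5] → B does not strictly dominate C (column X: 4 ≤ 6)
  C vs A: [6 vs 7, 7 vs 5, 5 vs 6] → C does not strictly dominate A (column X: 6 ≤ 7)
  C vs B: [6 vs 4, 7 vs 6, 5 vs 7] → C does not strictly dominate B (column Z: 5 ≤ 7)
No single strategy strictly dominates all others → no strictly dominant strategy.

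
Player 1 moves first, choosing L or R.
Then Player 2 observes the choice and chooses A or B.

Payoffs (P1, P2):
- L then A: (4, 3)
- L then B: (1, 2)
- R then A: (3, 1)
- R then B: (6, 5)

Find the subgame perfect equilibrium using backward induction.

P1 plays R, P2 plays A after L and B after R; Payoff (6, 5)

Work:
Backward induction:
After L: P2 chooses A → P1 gets 4
After R: P2 chooses B → P1 gets 6
P1 chooses R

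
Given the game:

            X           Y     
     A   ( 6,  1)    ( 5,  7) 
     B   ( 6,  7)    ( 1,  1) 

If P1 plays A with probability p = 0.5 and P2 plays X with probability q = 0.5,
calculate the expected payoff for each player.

E[P1] = 4.5, E[P2] = 4.0

Work:
E[P1] = p·q·π₁(A,X) + p·(1-q)·π₁(A,Y) + (1-p)·q·π₁(B,X) + (1-p)·(1-q)·π₁(B,Y)
= 0.5·0.5·6 + 0.5·0.5·5 + 0.5·0.5·6 + 0.5·0.5·1
= 4.5

E[P2] = 4.0 (similar calculation)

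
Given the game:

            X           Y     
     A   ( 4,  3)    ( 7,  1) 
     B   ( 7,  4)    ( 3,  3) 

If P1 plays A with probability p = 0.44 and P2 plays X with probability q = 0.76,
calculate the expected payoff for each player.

E[P1] = 5.4592, E[P2] = 3.2144

Work:
E[P1] = p·q·π₁(A,X) + p·(1-q)·π₁(A,Y) + (1-p)·q·π₁(B,X) + (1-p)·(1-q)·π₁(B,Y)
= 0.44·0.76·4 + 0.44·0.24·7 + 0.56·0.76·7 + 0.56·0.24·3
= 5.4592

E[P2] = 3.2144 (similar calculation)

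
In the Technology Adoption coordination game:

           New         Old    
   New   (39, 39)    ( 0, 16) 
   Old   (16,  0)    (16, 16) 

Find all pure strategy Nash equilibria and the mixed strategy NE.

Pure NE: (New, New) and (Old, Old); Mixed NE: p = 0.4103, q = 0.4103

Work:
Check pure NE:
(New, New): (39, 39) - no unilateral deviation beneficial
(Old, Old): (16, 16) - no unilateral deviation beneficial
Mixed NE: P1 plays New with p = 0.4103, P2 plays New with q = 0.4103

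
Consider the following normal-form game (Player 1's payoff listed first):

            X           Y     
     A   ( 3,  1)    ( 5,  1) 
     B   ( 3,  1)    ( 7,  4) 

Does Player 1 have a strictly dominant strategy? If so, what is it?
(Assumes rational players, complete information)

No strictly dominant strategy exists for Player 1

Work:
A strategy strictly dominates another if it gives a strictly higher payoff against every opponent action. Compare each pair of P1's strategies column-by-column:
  A vs B: [3 vs 3, 5 vs 7] → A does not strictly dominate B (column X: 3 ≤ 3)
  B vs A: [3 vs 3, 7 vs 5] → B does not strictly dominate A (column X: 3 ≤ 3)
No single strategy strictly dominates all others → no strictly dominant strategy.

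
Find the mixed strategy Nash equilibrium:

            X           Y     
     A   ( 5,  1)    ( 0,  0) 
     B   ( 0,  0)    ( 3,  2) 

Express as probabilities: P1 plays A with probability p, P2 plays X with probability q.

p = 0.6667, q = 0.375

Work:
Find probabilities that make opponent indifferent:
P2 chooses q to make P1 indifferent between A and B
P1 chooses p to make P2 indifferent between X and Y
Mixed NE: P1 plays (A: 0.6667, B: 0.3333), P2 plays (X: 0.375, Y: 0.625)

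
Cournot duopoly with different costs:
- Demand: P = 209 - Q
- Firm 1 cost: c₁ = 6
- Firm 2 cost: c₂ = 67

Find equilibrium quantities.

q₁* = 88.0, q₂* = 27.0

Work:
Reaction: q₁ = (209 - 6 - q₂)/2
Reaction: q₂ = (209 - 67 - q₁)/2
Solve simultaneously:
q₁* = (209 - 2×6 + 67)/3 = 88.0
q₂* = (209 - 2×67 + 6)/3 = 27.0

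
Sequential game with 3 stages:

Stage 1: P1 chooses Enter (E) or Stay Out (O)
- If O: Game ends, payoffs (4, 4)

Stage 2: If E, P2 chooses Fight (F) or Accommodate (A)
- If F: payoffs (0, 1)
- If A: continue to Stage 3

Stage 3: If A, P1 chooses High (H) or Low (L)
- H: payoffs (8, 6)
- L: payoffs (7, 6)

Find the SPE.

SPE: (E, A, H); Outcome (8, 6)

Work:
Stage 3: P1 chooses H (8 vs 7)
Stage 2: P2: F->1, A->6 (anticipating H). Choose A
Stage 1: P1: O->4, E->8 (anticipating A, H). Choose E
SPE path: E -> A -> H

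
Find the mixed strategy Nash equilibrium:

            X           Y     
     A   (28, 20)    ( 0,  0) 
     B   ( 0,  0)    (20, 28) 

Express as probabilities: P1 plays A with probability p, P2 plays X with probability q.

p = 0.5833, q = 0.4167

Work:
Find probabilities that make opponent indifferent:
P2 chooses q to make P1 indifferent between A and B
P1 chooses p to make P2 indifferent between X and Y
Mixed NE: P1 plays (A: 0.5833, B: 0.4167), P2 plays (X: 0.4167, Y: 0.5833)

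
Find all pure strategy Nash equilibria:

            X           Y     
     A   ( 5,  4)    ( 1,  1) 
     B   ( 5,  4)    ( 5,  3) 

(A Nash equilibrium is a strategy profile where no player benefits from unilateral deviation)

Nash equilibrium: (A, X), (B, X)

Work:
Best responses:
  P1 vs X: payoffs [5, 5] → best response A/B (payoff 5)
  P1 vs Y: payoffs [1, 5] → best response B (payoff 5)
  P2 vs A: payoffs [4, 1] → best response X (payoff 4)
  P2 vs B: payoffs [4, 3] → best response X (payoff 4)
Mutual best responses: (A,X), (B,X) → Nash equilibria.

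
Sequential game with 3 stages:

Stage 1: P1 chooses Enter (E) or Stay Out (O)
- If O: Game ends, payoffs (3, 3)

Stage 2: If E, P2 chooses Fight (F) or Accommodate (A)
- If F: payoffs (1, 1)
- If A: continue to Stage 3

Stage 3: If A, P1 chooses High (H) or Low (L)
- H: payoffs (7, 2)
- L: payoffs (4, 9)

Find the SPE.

SPE: (E, A, H); Outcome (7, 2)

Work:
Stage 3: P1 chooses H (7 vs 4)
Stage 2: P2: F->1, A->2 (anticipating H). Choose A
Stage 1: P1: O->3, E->7 (anticipating A, H). Choose E
SPE path: E -> A -> H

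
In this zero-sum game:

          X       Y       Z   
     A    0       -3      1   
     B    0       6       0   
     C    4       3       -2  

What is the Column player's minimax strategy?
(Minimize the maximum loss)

Column should play Z, value = 1

Work:
Column player minimizes Row's maximum payoff:
Column X: max payoff to Row = 4
Column Y: max payoff to Row = 6
Column Z: max payoff to Row = 1
Minimum is 1, achieved by column Z.
Minimax strategy: Z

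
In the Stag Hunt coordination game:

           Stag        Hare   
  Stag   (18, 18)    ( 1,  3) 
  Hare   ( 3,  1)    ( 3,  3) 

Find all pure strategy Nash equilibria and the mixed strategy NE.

Pure NE: (Stag, Stag) and (Hare, Hare); Mixed NE: p = 0.1176, q = 0.1176

Work:
Check pure NE:
(Stag, Stag): (18, 18) - no unilateral deviation beneficial
(Hare, Hare): (3, 3) - no unilateral deviation beneficial
Mixed NE: P1 plays Stag with p = 0.1176, P2 plays Stag with q = 0.1176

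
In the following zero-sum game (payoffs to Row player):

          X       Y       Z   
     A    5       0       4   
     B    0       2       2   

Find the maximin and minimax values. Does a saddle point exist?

Maximin = 0, Minimax = 2, Saddle: False

Work:
Row minimums: [0, 0] → maximin = 0
Column maximums: [5, 2, 4] → minimax = 2
No saddle point (maximin ≠ minimax). Mixed strategy needed.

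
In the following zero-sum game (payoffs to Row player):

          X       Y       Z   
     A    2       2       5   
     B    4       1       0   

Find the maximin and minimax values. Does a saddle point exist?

Maximin = 2, Minimax = 2, Saddle: True

Work:
Row minimums: [2, 0] → maximin = 2
Column maximums: [4, 2, 5] → minimax = 2
Saddle point exists! Game value = 2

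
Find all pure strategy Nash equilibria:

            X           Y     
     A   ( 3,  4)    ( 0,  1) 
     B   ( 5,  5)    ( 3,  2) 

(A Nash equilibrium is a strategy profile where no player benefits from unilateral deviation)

Nash equilibrium: (B, X)

Work:
Best responses:
  P1 vs X: payoffs [3, 5] → best response B (payoff 5)
  P1 vs Y: payoffs [0, 3] → best response B (payoff 3)
  P2 vs A: payoffs [4, 1] → best response X (payoff 4)
  P2 vs B: payoffs [5, 2] → best response X (payoff 5)
Mutual best responses: (B,X) → Nash equilibria.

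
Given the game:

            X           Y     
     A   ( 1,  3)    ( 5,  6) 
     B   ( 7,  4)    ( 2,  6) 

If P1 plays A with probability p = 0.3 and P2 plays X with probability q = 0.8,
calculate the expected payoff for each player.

E[P1] = 4.74, E[P2] = 4.16

Work:
E[P1] = p·q·π₁(A,X) + p·(1-q)·π₁(A,Y) + (1-p)·q·π₁(B,X) + (1-p)·(1-q)·π₁(B,Y)
= 0.3·0.8·1 + 0.3·0.2·5 + 0.7·0.8·7 + 0.7·0.2·2
= 4.74

E[P2] = 4.16 (similar calculation)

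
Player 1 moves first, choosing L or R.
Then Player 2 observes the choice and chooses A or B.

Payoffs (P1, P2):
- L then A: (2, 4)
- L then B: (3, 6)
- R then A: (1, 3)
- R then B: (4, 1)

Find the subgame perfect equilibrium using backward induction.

P1 plays L, P2 plays B after L and A after R; Payoff (3, 6)

Work:
Backward induction:
After L: P2 chooses B → P1 gets 3
After R: P2 chooses A → P1 gets 1
P1 chooses L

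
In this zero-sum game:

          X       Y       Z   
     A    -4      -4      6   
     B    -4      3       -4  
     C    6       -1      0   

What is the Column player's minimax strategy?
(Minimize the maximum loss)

Column should play Y, value = 3

Work:
Column player minimizes Row's maximum payoff:
Column X: max payoff to Row = 6
Column Y: max payoff to Row = 3
Column Z: max payoff to Row = 6
Minimum is 3, achieved by column Y.
Minimax strategy: Y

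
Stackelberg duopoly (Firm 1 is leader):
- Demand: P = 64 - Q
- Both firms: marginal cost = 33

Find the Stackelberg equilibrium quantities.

q₁* (leader) = 15.5, q₂* (follower) = 7.75

Work:
Follower's reaction: q₂ = (a - c - q₁)/2
Leader substitutes: π₁ = q₁·(a - q₁ - (a-c-q₁)/2 - c)
FOC: q₁* = (64 - 33)/2 = 15.50
Then: q₂* = (64 - 33 - 15.5)/2 = 7.75
Leader has first-mover advantage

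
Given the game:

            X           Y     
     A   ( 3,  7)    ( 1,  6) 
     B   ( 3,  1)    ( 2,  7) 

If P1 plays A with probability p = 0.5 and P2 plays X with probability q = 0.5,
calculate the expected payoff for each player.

E[P1] = 2.25, E[P2] = 5.25

Work:
E[P1] = p·q·π₁(A,X) + p·(1-q)·π₁(A,Y) + (1-p)·q·π₁(B,X) + (1-p)·(1-q)·π₁(B,Y)
= 0.5·0.5·3 + 0.5·0.5·1 + 0.5·0.5·3 + 0.5·0.5·2
= 2.25

E[P2] = 5.25 (similar calculation)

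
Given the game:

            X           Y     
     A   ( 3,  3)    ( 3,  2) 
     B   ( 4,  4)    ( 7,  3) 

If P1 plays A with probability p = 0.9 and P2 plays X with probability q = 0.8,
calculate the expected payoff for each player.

E[P1] = 3.16, E[P2] = 2.9

Work:
E[P1] = p·q·π₁(A,X) + p·(1-q)·π₁(A,Y) + (1-p)·q·π₁(B,X) + (1-p)·(1-q)·π₁(B,Y)
= 0.9·0.8·3 + 0.9·0.2·3 + 0.1·0.8·4 + 0.1·0.2·7
= 3.16

E[P2] = 2.9 (similar calculation)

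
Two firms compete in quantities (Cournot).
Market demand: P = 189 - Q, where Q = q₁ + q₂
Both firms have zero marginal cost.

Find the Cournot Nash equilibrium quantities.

q₁* = q₂* = 63.0; P* = 63.0

Work:
Profit: π_i = P·q_i = (a - q_i - q_j)·q_i
FOC: ∂π_i/∂q_i = a - 2q_i - q_j = 0
Reaction function: q_i = (189 - q_j)/2
Symmetry: q* = 189/3 = 63.0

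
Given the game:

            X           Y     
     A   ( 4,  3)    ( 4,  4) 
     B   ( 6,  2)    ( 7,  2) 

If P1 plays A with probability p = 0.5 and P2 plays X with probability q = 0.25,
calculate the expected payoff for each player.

E[P1] = 5.375, E[P2] = 2.875

Work:
E[P1] = p·q·π₁(A,X) + p·(1-q)·π₁(A,Y) + (1-p)·q·π₁(B,X) + (1-p)·(1-q)·π₁(B,Y)
= 0.5·0.25·4 + 0.5·0.75·4 + 0.5·0.25·6 + 0.5·0.75·7
= 5.375

E[P2] = 2.875 (similar calculation)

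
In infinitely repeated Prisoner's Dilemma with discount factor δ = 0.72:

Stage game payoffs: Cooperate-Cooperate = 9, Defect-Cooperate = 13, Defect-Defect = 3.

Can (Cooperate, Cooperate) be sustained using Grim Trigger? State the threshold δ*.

δ* = 0.4; since δ = 0.72 ≥ 0.4, cooperation can be sustained

Work:
For Grim Trigger:
Cooperate forever: 9/(1-δ)
Defect then punished: 13 + 3·δ/(1-δ)
Need: 9/(1-δ) ≥ 13 + 3·δ/(1-δ)
Solving: δ ≥ (T-R)/(T-P) = (13-9)/(13-3) = 0.4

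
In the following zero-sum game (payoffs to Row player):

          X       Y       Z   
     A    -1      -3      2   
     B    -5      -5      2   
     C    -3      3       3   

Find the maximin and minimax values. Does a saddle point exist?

Maximin = -3, Minimax = -1, Saddle: False

Work:
Row minimums: [-3, -5, -3] → maximin = -3
Column maximums: [-1, 3, 3] → minimax = -1
No saddle point (maximin ≠ minimax). Mixed strategy needed.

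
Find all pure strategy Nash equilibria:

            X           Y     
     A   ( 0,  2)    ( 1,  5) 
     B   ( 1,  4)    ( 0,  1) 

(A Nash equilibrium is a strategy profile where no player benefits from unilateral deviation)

Nash equilibrium: (A, Y), (B, X)

Work:
Best responses:
  P1 vs X: payoffs [0, 1] → best response B (payoff 1)
  P1 vs Y: payoffs [1, 0] → best response A (payoff 1)
  P2 vs A: payoffs [2, 5] → best response Y (payoff 5)
  P2 vs B: payoffs [4, 1] → best response X (payoff 4)
Mutual best responses: (A,Y), (B,X) → Nash equilibria.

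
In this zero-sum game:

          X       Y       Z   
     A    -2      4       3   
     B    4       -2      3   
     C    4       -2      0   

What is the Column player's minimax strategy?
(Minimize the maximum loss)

Column should play Z, value = 3

Work:
Column player minimizes Row's maximum payoff:
Column X: max payoff to Row = 4
Column Y: max payoff to Row = 4
Column Z: max payoff to Row = 3
Minimum is 3, achieved by column Z.
Minimax strategy: Z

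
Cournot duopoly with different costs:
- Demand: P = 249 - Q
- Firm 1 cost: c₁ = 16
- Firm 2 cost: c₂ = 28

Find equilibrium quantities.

q₁* = 81.67, q₂* = 69.67

Work:
Reaction: q₁ = (249 - 16 - q₂)/2
Reaction: q₂ = (249 - 28 - q₁)/2
Solve simultaneously:
q₁* = (249 - 2×16 + 28)/3 = 81.67
q₂* = (249 - 2×28 + 16)/3 = 69.67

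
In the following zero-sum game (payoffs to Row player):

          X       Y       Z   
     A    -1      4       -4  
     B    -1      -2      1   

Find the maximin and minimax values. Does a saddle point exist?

Maximin = -2, Minimax = -1, Saddle: False

Work:
Row minimums: [-4, -2] → maximin = -2
Column maximums: [-1, 4, 1] → minimax = -1
No saddle point (maximin ≠ minimax). Mixed strategy needed.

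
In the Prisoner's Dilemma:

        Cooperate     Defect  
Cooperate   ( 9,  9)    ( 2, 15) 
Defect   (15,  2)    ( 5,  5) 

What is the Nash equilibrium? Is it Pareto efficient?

(Defect, Defect) is NE; not Pareto efficient

Work:
Defect dominates Cooperate for both players:
If P2 cooperates: Defect (15) > Cooperate (9)
If P2 defects: Defect (5) > Cooperate (2)
NE: (Defect, Defect) with payoff (5, 5)
But (Cooperate, Cooperate) = (9, 9) Pareto dominates (5, 5)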